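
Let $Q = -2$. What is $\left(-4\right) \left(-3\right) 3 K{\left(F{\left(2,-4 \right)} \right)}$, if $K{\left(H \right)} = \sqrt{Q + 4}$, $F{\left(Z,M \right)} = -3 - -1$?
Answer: $36 \sqrt{2} \approx 50.912$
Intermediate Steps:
$F{\left(Z,M \right)} = -2$ ($F{\left(Z,M \right)} = -3 + 1 = -2$)
$K{\left(H \right)} = \sqrt{2}$ ($K{\left(H \right)} = \sqrt{-2 + 4} = \sqrt{2}$)
$\left(-4\right) \left(-3\right) 3 K{\left(F{\left(2,-4 \right)} \right)} = \left(-4\right) \left(-3\right) 3 \sqrt{2} = 12 \cdot 3 \sqrt{2} = 36 \sqrt{2}$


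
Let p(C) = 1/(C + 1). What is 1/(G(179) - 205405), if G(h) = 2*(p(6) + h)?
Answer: -7/1435327 ≈ -4.8769e-6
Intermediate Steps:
p(C) = 1/(1 + C)
G(h) = 2/7 + 2*h (G(h) = 2*(1/(1 + 6) + h) = 2*(1/7 + h) = 2/7 + 2*h)
1/(G(179) - 205405) = 1/((2/7 + 2*179) - 205405) = 1/((2/7 + 358) - 205405) = 1/(2508/7 - 205405) = 1/(-1435327/7) = -7/1435327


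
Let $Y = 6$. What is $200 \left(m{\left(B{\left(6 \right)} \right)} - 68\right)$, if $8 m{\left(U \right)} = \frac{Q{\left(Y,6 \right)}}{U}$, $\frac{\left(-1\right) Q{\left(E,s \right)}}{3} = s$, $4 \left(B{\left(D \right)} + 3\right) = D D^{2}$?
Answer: $- \frac{231350}{17} \approx -13609.0$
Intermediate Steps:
$B{\left(D \right)} = -3 + \frac{D^{3}}{4}$ ($B{\left(D \right)} = -3 + \frac{D D^{2}}{4} = -3 + \frac{D^{3}}{4}$)
$Q{\left(E,s \right)} = - 3 s$
$m{\left(U \right)} = - \frac{9}{4 U}$ ($m{\left(U \right)} = \frac{\left(-3\right) 6 \frac{1}{U}}{8} = \frac{\left(-18\right) \frac{1}{U}}{8} = - \frac{9}{4 U}$)
$200 \left(m{\left(B{\left(6 \right)} \right)} - 68\right) = 200 \left(- \frac{9}{4 \left(-3 + \frac{6^{3}}{4}\right)} - 68\right) = 200 \left(- \frac{9}{4 \left(-3 + \frac{1}{4} \cdot 216\right)} - 68\right) = 200 \left(- \frac{9}{4 \left(-3 + 54\right)} - 68\right) = 200 \left(- \frac{9}{4 \cdot 51} - 68\right) = 200 \left(\left(- \frac{9}{4}\right) \frac{1}{51} - 68\right) = 200 \left(- \frac{3}{68} - 68\right) = 200 \left(- \frac{4627}{68}\right) = - \frac{231350}{17}$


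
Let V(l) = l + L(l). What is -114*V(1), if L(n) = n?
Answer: -228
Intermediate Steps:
V(l) = 2*l (V(l) = l + l = 2*l)
-114*V(1) = -228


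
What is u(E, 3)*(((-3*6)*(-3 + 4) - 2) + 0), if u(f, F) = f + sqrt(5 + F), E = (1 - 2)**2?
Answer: -20 - 40*sqrt(2) ≈ -76.569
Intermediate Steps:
E = 1 (E = (-1)**2 = 1)
u(E, 3)*(((-3*6)*(-3 + 4) - 2) + 0) = (1 + sqrt(5 + 3))*(((-3*6)*(-3 + 4) - 2) + 0) = (1 + sqrt(8))*((-18*1 - 2) + 0) = (1 + 2*sqrt(2))*((-18 - 2) + 0) = (1 + 2*sqrt(2))*(-20 + 0) = (1 + 2*sqrt(2))*(-20) = -20 - 40*sqrt(2)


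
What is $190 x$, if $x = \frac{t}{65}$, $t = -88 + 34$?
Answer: $- \frac{2052}{13} \approx -157.85$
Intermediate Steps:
$t = -54$
$x = - \frac{54}{65} \approx -0.83077$
$190 x = 190 \left(- \frac{54}{65}\right) = - \frac{2052}{13}$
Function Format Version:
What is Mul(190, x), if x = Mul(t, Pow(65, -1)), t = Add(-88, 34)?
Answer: Rational(-2052, 13) ≈ -157.85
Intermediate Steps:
t = -54
x = Rational(-54, 65) (x = Mul(-54, Pow(65, -1)) = Mul(-54, Rational(1, 65)) = Rational(-54, 65) ≈ -0.83077)
Mul(190, x) = Mul(190, Rational(-54, 65)) = Rational(-2052, 13)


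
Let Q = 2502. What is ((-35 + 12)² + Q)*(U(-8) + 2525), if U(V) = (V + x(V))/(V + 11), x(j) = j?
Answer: 22911329/3 ≈ 7.6371e+6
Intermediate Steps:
U(V) = 2*V/(11 + V) (U(V) = (V + V)/(V + 11) = (2*V)/(11 + V) = 2*V/(11 + V))
((-35 + 12)² + Q)*(U(-8) + 2525) = ((-35 + 12)² + 2502)*(2*(-8)/(11 - 8) + 2525) = ((-23)² + 2502)*(2*(-8)/3 + 2525) = (529 + 2502)*(2*(-8)*(⅓) + 2525) = 3031*(-16/3 + 2525) = 3031*(7559/3) = 22911329/3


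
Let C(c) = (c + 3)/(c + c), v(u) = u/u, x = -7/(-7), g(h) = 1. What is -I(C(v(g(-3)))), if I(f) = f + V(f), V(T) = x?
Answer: -3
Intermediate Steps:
x = 1 (x = -7*(-1/7) = 1)
v(u) = 1
V(T) = 1
C(c) = (3 + c)/(2*c) (C(c) = (3 + c)/((2*c)) = (3 + c)*(1/(2*c)) = (3 + c)/(2*c))
I(f) = 1 + f (I(f) = f + 1 = 1 + f)
-I(C(v(g(-3)))) = -(1 + (1/2)*(3 + 1)/1) = -(1 + (1/2)*1*4) = -(1 + 2) = -1*3 = -3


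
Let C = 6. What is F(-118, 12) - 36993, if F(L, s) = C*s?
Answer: -36921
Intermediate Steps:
F(L, s) = 6*s
F(-118, 12) - 36993 = 6*12 - 36993 = 72 - 36993 = -36921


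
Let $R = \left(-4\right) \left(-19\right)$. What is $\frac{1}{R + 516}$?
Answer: $\frac{1}{592} \approx 0.0016892$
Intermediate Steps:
$R = 76$
$\frac{1}{R + 516} = \frac{1}{76 + 516} = \frac{1}{592}$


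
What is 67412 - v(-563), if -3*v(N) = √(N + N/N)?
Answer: 67412 + I*√562/3 ≈ 67412.0 + 7.9022*I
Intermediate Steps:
v(N) = -√(1 + N)/3 (v(N) = -√(N + N/N)/3 = -√(N + 1)/3 = -√(1 + N)/3)
67412 - v(-563) = 67412 - (-1)*√(1 - 563)/3 = 67412 - (-1)*√(-562)/3 = 67412 - (-1)*I*√562/3 = 67412 + I*√562/3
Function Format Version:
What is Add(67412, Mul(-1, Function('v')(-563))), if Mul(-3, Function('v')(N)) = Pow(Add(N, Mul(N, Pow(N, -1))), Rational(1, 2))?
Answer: Add(67412, Mul(Rational(1, 3), I, Pow(562, Rational(1, 2)))) ≈ Add(67412., Mul(7.9022, I))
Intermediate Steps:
Function('v')(N) = Mul(Rational(-1, 3), Pow(Add(1, N), Rational(1, 2))) (Function('v')(N) = Mul(Rational(-1, 3), Pow(Add(N, Mul(N, Pow(N, -1))), Rational(1, 2))) = Mul(Rational(-1, 3), Pow(Add(N, 1), Rational(1, 2))) = Mul(Rational(-1, 3), Pow(Add(1, N), Rational(1, 2))))
Add(67412, Mul(-1, Function('v')(-563))) = Add(67412, Mul(-1, Mul(Rational(-1, 3), Pow(Add(1, -563), Rational(1, 2))))) = Add(67412, Mul(-1, Mul(Rational(-1, 3), Pow(-562, Rational(1, 2))))) = Add(67412, Mul(-1, Mul(Rational(-1, 3), Mul(I, Pow(562, Rational(1, 2)))))) = Add(67412, Mul(-1, Mul(Rational(-1, 3), I, Pow(562, Rational(1, 2))))) = Add(67412, Mul(Rational(1, 3), I, Pow(562, Rational(1, 2))))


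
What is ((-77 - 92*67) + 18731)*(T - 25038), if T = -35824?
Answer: -760166380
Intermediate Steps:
((-77 - 92*67) + 18731)*(T - 25038) = ((-77 - 92*67) + 18731)*(-35824 - 25038) = ((-77 - 6164) + 18731)*(-60862) = (-6241 + 18731)*(-60862) = 12490*(-60862) = -760166380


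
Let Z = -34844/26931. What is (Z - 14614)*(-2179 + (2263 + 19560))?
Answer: -2577322121944/8977 ≈ -2.8710e+8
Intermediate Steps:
Z = -34844/26931 (Z = -34844*1/26931 = -34844/26931 ≈ -1.2938)
(Z - 14614)*(-2179 + (2263 + 19560)) = (-34844/26931 - 14614)*(-2179 + (2263 + 19560)) = -393604478*(-2179 + 21823)/26931 = -393604478/26931*19644 = -2577322121944/8977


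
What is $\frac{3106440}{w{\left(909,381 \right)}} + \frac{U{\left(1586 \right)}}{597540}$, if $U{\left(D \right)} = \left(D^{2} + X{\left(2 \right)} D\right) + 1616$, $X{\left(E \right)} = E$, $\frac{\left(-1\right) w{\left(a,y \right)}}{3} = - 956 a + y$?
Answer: $\frac{233985875486}{43253082285} \approx 5.4097$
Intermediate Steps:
$w{\left(a,y \right)} = - 3 y + 2868 a$ ($w{\left(a,y \right)} = - 3 \left(- 956 a + y\right) = - 3 \left(y - 956 a\right) = - 3 y + 2868 a$)
$U{\left(D \right)} = 1616 + D^{2} + 2 D$ ($U{\left(D \right)} = \left(D^{2} + 2 D\right) + 1616 = 1616 + D^{2} + 2 D$)
$\frac{3106440}{w{\left(909,381 \right)}} + \frac{U{\left(1586 \right)}}{597540} = \frac{3106440}{\left(-3\right) 381 + 2868 \cdot 909} + \frac{1616 + 1586^{2} + 2 \cdot 1586}{597540} = \frac{3106440}{-1143 + 2607012} + \left(1616 + 2515396 + 3172\right) \frac{1}{597540} = \frac{3106440}{2605869} + 2520184 \cdot \frac{1}{597540} = 3106440 \cdot \frac{1}{2605869} + \frac{630046}{149385} = \frac{345160}{289541} + \frac{630046}{149385} = \frac{233985875486}{43253082285}$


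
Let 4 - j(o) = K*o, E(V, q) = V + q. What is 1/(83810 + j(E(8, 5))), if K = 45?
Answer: 1/83229 ≈ 1.2015e-5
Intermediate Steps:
j(o) = 4 - 45*o
1/(83810 + j(E(8, 5))) = 1/(83810 + (4 - 45*(8 + 5))) = 1/(83810 + (4 - 45*13)) = 1/(83810 + (4 - 585)) = 1/(83810 - 581) = 1/83229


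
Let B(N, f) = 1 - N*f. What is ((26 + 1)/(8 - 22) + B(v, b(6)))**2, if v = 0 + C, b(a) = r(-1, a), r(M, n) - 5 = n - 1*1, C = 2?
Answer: 85849/196 ≈ 438.00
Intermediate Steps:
r(M, n) = 4 + n (r(M, n) = 5 + (n - 1*1) = 5 + (n - 1) = 5 + (-1 + n) = 4 + n)
b(a) = 4 + a
v = 2 (v = 0 + 2 = 2)
B(N, f) = 1 - N*f
((26 + 1)/(8 - 22) + B(v, b(6)))**2 = ((26 + 1)/(8 - 22) + (1 - 1*2*(4 + 6)))**2 = (27/(-14) + (1 - 1*2*10))**2 = (27*(-1/14) + (1 - 20))**2 = (-27/14 - 19)**2 = (-293/14)**2 = 85849/196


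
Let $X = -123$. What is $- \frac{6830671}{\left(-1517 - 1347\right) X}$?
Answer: $- \frac{6830671}{352272} \approx -19.39$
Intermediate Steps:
$- \frac{6830671}{\left(-1517 - 1347\right) X} = - \frac{6830671}{\left(-1517 - 1347\right) \left(-123\right)} = - \frac{6830671}{\left(-2864\right) \left(-123\right)} = - \frac{6830671}{352272}$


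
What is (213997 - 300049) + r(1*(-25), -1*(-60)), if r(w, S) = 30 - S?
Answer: -86082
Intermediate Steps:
(213997 - 300049) + r(1*(-25), -1*(-60)) = (213997 - 300049) + (30 - (-1)*(-60)) = -86052 + (30 - 1*60) = -86052 + (30 - 60) = -86052 - 30 = -86082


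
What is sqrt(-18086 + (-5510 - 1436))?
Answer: 2*I*sqrt(6258) ≈ 158.22*I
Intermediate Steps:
sqrt(-18086 + (-5510 - 1436)) = sqrt(-18086 - 6946) = sqrt(-25032) = 2*I*sqrt(6258)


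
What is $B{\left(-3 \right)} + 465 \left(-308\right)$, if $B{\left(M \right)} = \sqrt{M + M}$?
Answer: $-143220 + i \sqrt{6} \approx -1.4322 \cdot 10^{5} + 2.4495 i$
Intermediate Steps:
$B{\left(M \right)} = \sqrt{2} \sqrt{M}$ ($B{\left(M \right)} = \sqrt{2 M} = \sqrt{2} \sqrt{M}$)
$B{\left(-3 \right)} + 465 \left(-308\right) = \sqrt{2} \sqrt{-3} + 465 \left(-308\right) = \sqrt{2} i \sqrt{3} - 143220 = i \sqrt{6} - 143220 = -143220 + i \sqrt{6}$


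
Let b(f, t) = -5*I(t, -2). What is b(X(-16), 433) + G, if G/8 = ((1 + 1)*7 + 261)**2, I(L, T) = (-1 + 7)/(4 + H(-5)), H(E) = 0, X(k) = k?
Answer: 1209985/2 ≈ 6.0499e+5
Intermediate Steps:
I(L, T) = 3/2 (I(L, T) = (-1 + 7)/(4 + 0) = 6/4 = 6*(1/4) = 3/2)
G = 605000 (G = 8*((1 + 1)*7 + 261)**2 = 8*(2*7 + 261)**2 = 8*(14 + 261)**2 = 8*275**2 = 8*75625 = 605000)
b(f, t) = -15/2 (b(f, t) = -5*3/2 = -15/2)
b(X(-16), 433) + G = -15/2 + 605000 = 1209985/2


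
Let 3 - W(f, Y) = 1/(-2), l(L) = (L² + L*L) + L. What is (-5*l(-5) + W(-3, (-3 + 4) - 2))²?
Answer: 196249/4 ≈ 49062.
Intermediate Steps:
l(L) = L + 2*L² (l(L) = (L² + L²) + L = 2*L² + L = L + 2*L²)
W(f, Y) = 7/2 (W(f, Y) = 3 - 1/(-2) = 3 - 1*(-½) = 3 + ½ = 7/2)
(-5*l(-5) + W(-3, (-3 + 4) - 2))² = (-(-25)*(1 + 2*(-5)) + 7/2)² = (-(-25)*(1 - 10) + 7/2)² = (-(-25)*(-9) + 7/2)² = (-5*45 + 7/2)² = (-225 + 7/2)² = (-443/2)² = 196249/4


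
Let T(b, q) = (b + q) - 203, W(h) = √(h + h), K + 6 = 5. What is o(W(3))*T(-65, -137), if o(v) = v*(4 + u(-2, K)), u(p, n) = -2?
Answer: -810*√6 ≈ -1984.1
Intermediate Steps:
K = -1 (K = -6 + 5 = -1)
W(h) = √2*√h (W(h) = √(2*h) = √2*√h)
T(b, q) = -203 + b + q
o(v) = 2*v (o(v) = v*(4 - 2) = v*2 = 2*v)
o(W(3))*T(-65, -137) = (2*(√2*√3))*(-203 - 65 - 137) = (2*√6)*(-405) = -810*√6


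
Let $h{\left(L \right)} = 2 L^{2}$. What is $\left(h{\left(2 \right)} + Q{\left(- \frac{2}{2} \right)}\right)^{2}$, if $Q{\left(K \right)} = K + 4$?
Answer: $121$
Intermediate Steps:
$Q{\left(K \right)} = 4 + K$
$\left(h{\left(2 \right)} + Q{\left(- \frac{2}{2} \right)}\right)^{2} = \left(2 \cdot 2^{2} + \left(4 - \frac{2}{2}\right)\right)^{2} = \left(2 \cdot 4 + \left(4 - 1\right)\right)^{2} = \left(8 + \left(4 - 1\right)\right)^{2} = \left(8 + 3\right)^{2} = 11^{2} = 121$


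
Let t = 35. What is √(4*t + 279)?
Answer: √419 ≈ 20.469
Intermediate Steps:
√(4*t + 279) = √(4*35 + 279) = √(140 + 279) = √419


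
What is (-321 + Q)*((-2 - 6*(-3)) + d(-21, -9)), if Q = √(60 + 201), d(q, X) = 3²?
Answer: -8025 + 75*√29 ≈ -7621.1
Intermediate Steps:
d(q, X) = 9
Q = 3*√29 (Q = √261 = 3*√29 ≈ 16.155)
(-321 + Q)*((-2 - 6*(-3)) + d(-21, -9)) = (-321 + 3*√29)*((-2 - 6*(-3)) + 9) = (-321 + 3*√29)*((-2 + 18) + 9) = (-321 + 3*√29)*(16 + 9) = (-321 + 3*√29)*25 = -8025 + 75*√29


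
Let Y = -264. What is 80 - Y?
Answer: 344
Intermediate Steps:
80 - Y = 80 - 1*(-264) = 80 + 264 = 344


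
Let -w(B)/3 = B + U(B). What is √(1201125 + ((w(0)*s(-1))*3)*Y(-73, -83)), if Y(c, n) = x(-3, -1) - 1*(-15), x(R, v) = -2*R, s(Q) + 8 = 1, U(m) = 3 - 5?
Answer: √1198479 ≈ 1094.8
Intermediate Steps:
U(m) = -2
s(Q) = -7 (s(Q) = -8 + 1 = -7)
w(B) = 6 - 3*B (w(B) = -3*(B - 2) = -3*(-2 + B) = 6 - 3*B)
Y(c, n) = 21 (Y(c, n) = -2*(-3) - 1*(-15) = 6 + 15 = 21)
√(1201125 + ((w(0)*s(-1))*3)*Y(-73, -83)) = √(1201125 + (((6 - 3*0)*(-7))*3)*21) = √(1201125 + (((6 + 0)*(-7))*3)*21) = √(1201125 + ((6*(-7))*3)*21) = √(1201125 - 42*3*21) = √(1201125 - 126*21) = √(1201125 - 2646) = √1198479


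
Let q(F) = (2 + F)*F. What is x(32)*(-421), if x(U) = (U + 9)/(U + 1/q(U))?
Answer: -18779968/34817 ≈ -539.39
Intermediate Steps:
q(F) = F*(2 + F)
x(U) = (9 + U)/(U + 1/(U*(2 + U))) (x(U) = (U + 9)/(U + 1/(U*(2 + U))) = (9 + U)/(U + 1/(U*(2 + U))))
x(32)*(-421) = (32*(2 + 32)*(9 + 32)/(1 + 32²*(2 + 32)))*(-421) = (32*34*41/(1 + 1024*34))*(-421) = (32*34*41/(1 + 34816))*(-421) = (32*34*41/34817)*(-421) = (32*(1/34817)*34*41)*(-421) = (44608/34817)*(-421) = -18779968/34817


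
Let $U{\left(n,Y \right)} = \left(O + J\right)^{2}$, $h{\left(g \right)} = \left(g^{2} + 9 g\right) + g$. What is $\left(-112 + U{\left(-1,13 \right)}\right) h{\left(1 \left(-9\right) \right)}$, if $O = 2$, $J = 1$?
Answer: $927$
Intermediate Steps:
$h{\left(g \right)} = g^{2} + 10 g$
$U{\left(n,Y \right)} = 9$ ($U{\left(n,Y \right)} = \left(2 + 1\right)^{2} = 3^{2} = 9$)
$\left(-112 + U{\left(-1,13 \right)}\right) h{\left(1 \left(-9\right) \right)} = \left(-112 + 9\right) 1 \left(-9\right) \left(10 + 1 \left(-9\right)\right) = - 103 \left(- 9 \left(10 - 9\right)\right) = - 103 \left(\left(-9\right) 1\right) = \left(-103\right) \left(-9\right) = 927$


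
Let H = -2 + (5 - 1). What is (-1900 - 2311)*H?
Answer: -8422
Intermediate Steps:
H = 2 (H = -2 + 4 = 2)
(-1900 - 2311)*H = (-1900 - 2311)*2 = -4211*2 = -8422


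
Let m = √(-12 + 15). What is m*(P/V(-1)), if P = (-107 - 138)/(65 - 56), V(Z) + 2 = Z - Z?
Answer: 245*√3/18 ≈ 23.575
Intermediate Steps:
V(Z) = -2 (V(Z) = -2 + (Z - Z) = -2 + 0 = -2)
P = -245/9 ≈ -27.222
m = √3 ≈ 1.7320
m*(P/V(-1)) = √3*(-245/9/(-2)) = √3*(-245/9*(-½)) = √3*(245/18) = 245*√3/18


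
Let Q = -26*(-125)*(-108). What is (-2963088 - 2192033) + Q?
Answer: -5506121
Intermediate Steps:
Q = -351000 (Q = 3250*(-108) = -351000)
(-2963088 - 2192033) + Q = (-2963088 - 2192033) - 351000 = -5155121 - 351000 = -5506121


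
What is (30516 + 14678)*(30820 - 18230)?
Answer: 568992460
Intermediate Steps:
(30516 + 14678)*(30820 - 18230) = 45194*12590 = 568992460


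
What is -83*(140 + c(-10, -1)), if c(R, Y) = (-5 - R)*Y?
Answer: -11205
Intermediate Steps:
c(R, Y) = Y*(-5 - R)
-83*(140 + c(-10, -1)) = -83*(140 - 1*(-1)*(5 - 10)) = -83*(140 - 1*(-1)*(-5)) = -83*(140 - 5) = -83*135 = -11205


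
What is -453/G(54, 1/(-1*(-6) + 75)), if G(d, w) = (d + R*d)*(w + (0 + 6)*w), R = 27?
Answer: -1359/392 ≈ -3.4668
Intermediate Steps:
G(d, w) = 196*d*w (G(d, w) = (d + 27*d)*(w + (0 + 6)*w) = (28*d)*(w + 6*w) = (28*d)*(7*w) = 196*d*w)
-453/G(54, 1/(-1*(-6) + 75)) = -453/(196*54/(-1*(-6) + 75)) = -453/(196*54/(6 + 75)) = -453/(196*54/81) = -453/(196*54*(1/81)) = -453/392/3 = -453*3/392 = -1359/392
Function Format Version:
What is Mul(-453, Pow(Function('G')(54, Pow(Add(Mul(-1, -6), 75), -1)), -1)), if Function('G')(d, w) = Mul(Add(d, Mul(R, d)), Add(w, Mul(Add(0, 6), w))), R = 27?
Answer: Rational(-1359, 392) ≈ -3.4668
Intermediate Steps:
Function('G')(d, w) = Mul(196, d, w) (Function('G')(d, w) = Mul(Add(d, Mul(27, d)), Add(w, Mul(Add(0, 6), w))) = Mul(Mul(28, d), Add(w, Mul(6, w))) = Mul(Mul(28, d), Mul(7, w)) = Mul(196, d, w))
Mul(-453, Pow(Function('G')(54, Pow(Add(Mul(-1, -6), 75), -1)), -1)) = Mul(-453, Pow(Mul(196, 54, Pow(Add(Mul(-1, -6), 75), -1)), -1)) = Mul(-453, Pow(Mul(196, 54, Pow(Add(6, 75), -1)), -1)) = Mul(-453, Pow(Mul(196, 54, Pow(81, -1)), -1)) = Mul(-453, Pow(Mul(196, 54, Rational(1, 81)), -1)) = Mul(-453, Pow(Rational(392, 3), -1)) = Mul(-453, Rational(3, 392)) = Rational(-1359, 392)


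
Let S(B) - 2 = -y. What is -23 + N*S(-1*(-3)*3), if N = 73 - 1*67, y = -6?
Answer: 25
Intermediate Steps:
N = 6 (N = 73 - 67 = 6)
S(B) = 8 (S(B) = 2 - 1*(-6) = 2 + 6 = 8)
-23 + N*S(-1*(-3)*3) = -23 + 6*8 = -23 + 48 = 25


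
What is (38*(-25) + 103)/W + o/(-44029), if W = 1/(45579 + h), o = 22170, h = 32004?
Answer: -2893268937399/44029 ≈ -6.5713e+7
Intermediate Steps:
W = 1/77583 (W = 1/(45579 + 32004) = 1/77583 ≈ 1.2889e-5)
(38*(-25) + 103)/W + o/(-44029) = (38*(-25) + 103)/(1/77583) + 22170/(-44029) = (-950 + 103)*77583 + 22170*(-1/44029) = -847*77583 - 22170/44029 = -65712801 - 22170/44029 = -2893268937399/44029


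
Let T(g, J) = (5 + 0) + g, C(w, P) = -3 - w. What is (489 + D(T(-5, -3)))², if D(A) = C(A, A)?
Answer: 236196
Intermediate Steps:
T(g, J) = 5 + g
D(A) = -3 - A
(489 + D(T(-5, -3)))² = (489 + (-3 - (5 - 5)))² = (489 + (-3 - 1*0))² = (489 + (-3 + 0))² = (489 - 3)² = 486² = 236196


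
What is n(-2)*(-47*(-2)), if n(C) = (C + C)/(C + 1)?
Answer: 376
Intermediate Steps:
n(C) = 2*C/(1 + C) (n(C) = (2*C)/(1 + C) = 2*C/(1 + C))
n(-2)*(-47*(-2)) = (2*(-2)/(1 - 2))*(-47*(-2)) = (2*(-2)/(-1))*94 = (2*(-2)*(-1))*94 = 4*94 = 376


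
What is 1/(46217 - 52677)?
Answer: -1/6460 ≈ -0.00015480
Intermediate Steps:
1/(46217 - 52677) = 1/(-6460) = -1/6460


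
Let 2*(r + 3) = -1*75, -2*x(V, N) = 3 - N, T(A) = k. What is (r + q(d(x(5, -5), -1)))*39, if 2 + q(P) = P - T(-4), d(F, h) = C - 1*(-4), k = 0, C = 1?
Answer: -2925/2 ≈ -1462.5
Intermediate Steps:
T(A) = 0
x(V, N) = -3/2 + N/2 (x(V, N) = -(3 - N)/2 = -3/2 + N/2)
d(F, h) = 5 (d(F, h) = 1 - 1*(-4) = 1 + 4 = 5)
q(P) = -2 + P (q(P) = -2 + (P - 1*0) = -2 + (P + 0) = -2 + P)
r = -81/2 (r = -3 + (-1*75)/2 = -3 + (½)*(-75) = -3 - 75/2 = -81/2 ≈ -40.500)
(r + q(d(x(5, -5), -1)))*39 = (-81/2 + (-2 + 5))*39 = (-81/2 + 3)*39 = -75/2*39 = -2925/2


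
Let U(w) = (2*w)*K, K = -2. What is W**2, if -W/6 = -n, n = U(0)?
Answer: 0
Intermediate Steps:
U(w) = -4*w (U(w) = (2*w)*(-2) = -4*w)
n = 0 (n = -4*0 = 0)
W = 0 (W = -(-6)*0 = -6*0 = 0)
W**2 = 0**2 = 0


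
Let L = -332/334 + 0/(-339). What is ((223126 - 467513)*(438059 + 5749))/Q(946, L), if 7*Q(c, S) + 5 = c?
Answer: -759226339872/941 ≈ -8.0683e+8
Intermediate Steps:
L = -166/167 (L = -332*1/334 + 0*(-1/339) = -166/167 + 0 = -166/167 ≈ -0.99401)
Q(c, S) = -5/7 + c/7
((223126 - 467513)*(438059 + 5749))/Q(946, L) = ((223126 - 467513)*(438059 + 5749))/(-5/7 + (⅐)*946) = (-244387*443808)/(-5/7 + 946/7) = -108460905696/941/7 = -108460905696*7/941 = -759226339872/941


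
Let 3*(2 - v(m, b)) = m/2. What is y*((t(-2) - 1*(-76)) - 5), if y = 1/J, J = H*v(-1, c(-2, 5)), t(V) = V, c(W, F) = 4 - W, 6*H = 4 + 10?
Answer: 1242/91 ≈ 13.648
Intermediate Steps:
H = 7/3 (H = (4 + 10)/6 = (⅙)*14 = 7/3 ≈ 2.3333)
v(m, b) = 2 - m/6 (v(m, b) = 2 - m/(3*2) = 2 - m/6)
J = 91/18 (J = 7*(2 - ⅙*(-1))/3 = 7*(2 + ⅙)/3 = (7/3)*(13/6) = 91/18 ≈ 5.0556)
y = 18/91 (y = 1/(91/18) = 18/91 ≈ 0.19780)
y*((t(-2) - 1*(-76)) - 5) = 18*((-2 - 1*(-76)) - 5)/91 = 18*((-2 + 76) - 5)/91 = 18*(74 - 5)/91 = (18/91)*69 = 1242/91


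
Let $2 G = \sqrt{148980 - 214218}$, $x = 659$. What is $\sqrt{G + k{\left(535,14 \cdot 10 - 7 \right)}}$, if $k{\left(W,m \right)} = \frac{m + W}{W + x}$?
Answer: $\frac{\sqrt{797592 + 712818 i \sqrt{65238}}}{1194} \approx 8.0084 + 7.9734 i$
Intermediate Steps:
$k{\left(W,m \right)} = \frac{W + m}{659 + W}$ ($k{\left(W,m \right)} = \frac{m + W}{W + 659} = \frac{W + m}{659 + W}$)
$G = \frac{i \sqrt{65238}}{2}$ ($G = \frac{\sqrt{148980 - 214218}}{2} = \frac{\sqrt{-65238}}{2} = \frac{i \sqrt{65238}}{2} \approx 127.71 i$)
$\sqrt{G + k{\left(535,14 \cdot 10 - 7 \right)}} = \sqrt{\frac{i \sqrt{65238}}{2} + \frac{535 + \left(14 \cdot 10 - 7\right)}{659 + 535}} = \sqrt{\frac{i \sqrt{65238}}{2} + \frac{535 + \left(140 - 7\right)}{1194}} = \sqrt{\frac{i \sqrt{65238}}{2} + \frac{535 + 133}{1194}} = \sqrt{\frac{i \sqrt{65238}}{2} + \frac{1}{1194} \cdot 668} = \sqrt{\frac{i \sqrt{65238}}{2} + \frac{334}{597}} = \sqrt{\frac{334}{597} + \frac{i \sqrt{65238}}{2}}$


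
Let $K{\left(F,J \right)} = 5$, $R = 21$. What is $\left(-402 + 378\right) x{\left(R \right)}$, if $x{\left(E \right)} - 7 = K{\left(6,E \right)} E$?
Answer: $-2688$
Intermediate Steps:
$x{\left(E \right)} = 7 + 5 E$
$\left(-402 + 378\right) x{\left(R \right)} = \left(-402 + 378\right) \left(7 + 5 \cdot 21\right) = - 24 \left(7 + 105\right) = \left(-24\right) 112 = -2688$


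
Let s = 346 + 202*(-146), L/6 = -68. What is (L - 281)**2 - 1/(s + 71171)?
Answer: 19950150024/42025 ≈ 4.7472e+5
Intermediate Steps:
L = -408 (L = 6*(-68) = -408)
s = -29146 (s = 346 - 29492 = -29146)
(L - 281)**2 - 1/(s + 71171) = (-408 - 281)**2 - 1/(-29146 + 71171) = (-689)**2 - 1/42025 = 474721 - 1*1/42025 = 474721 - 1/42025 = 19950150024/42025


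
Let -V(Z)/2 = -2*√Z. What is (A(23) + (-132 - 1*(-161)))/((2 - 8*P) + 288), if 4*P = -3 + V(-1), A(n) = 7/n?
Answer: 12469/126040 + 337*I/126040 ≈ 0.098929 + 0.0026738*I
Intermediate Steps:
V(Z) = 4*√Z (V(Z) = -(-4)*√Z = 4*√Z)
P = -¾ + I (P = (-3 + 4*√(-1))/4 = (-3 + 4*I)/4 = -¾ + I ≈ -0.75 + 1.0*I)
(A(23) + (-132 - 1*(-161)))/((2 - 8*P) + 288) = (7/23 + (-132 - 1*(-161)))/((2 - 8*(-¾ + I)) + 288) = (7*(1/23) + (-132 + 161))/((2 + (6 - 8*I)) + 288) = (7/23 + 29)/((8 - 8*I) + 288) = 674/(23*(296 - 8*I)) = 674*((296 + 8*I)/87680)/23 = 337*(296 + 8*I)/1008320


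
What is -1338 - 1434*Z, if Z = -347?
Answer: 496260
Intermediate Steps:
-1338 - 1434*Z = -1338 - 1434*(-347) = -1338 + 497598 = 496260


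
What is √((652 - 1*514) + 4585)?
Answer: √4723 ≈ 68.724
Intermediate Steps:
√((652 - 1*514) + 4585) = √((652 - 514) + 4585) = √(138 + 4585) = √4723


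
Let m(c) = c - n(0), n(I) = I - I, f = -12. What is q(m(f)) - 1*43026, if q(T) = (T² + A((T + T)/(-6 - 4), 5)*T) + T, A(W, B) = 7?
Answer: -42978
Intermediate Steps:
n(I) = 0
m(c) = c (m(c) = c - 1*0 = c + 0 = c)
q(T) = T² + 8*T (q(T) = (T² + 7*T) + T = T² + 8*T)
q(m(f)) - 1*43026 = -12*(8 - 12) - 1*43026 = -12*(-4) - 43026 = 48 - 43026 = -42978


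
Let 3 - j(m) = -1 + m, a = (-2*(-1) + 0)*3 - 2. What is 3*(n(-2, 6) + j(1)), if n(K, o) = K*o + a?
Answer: -15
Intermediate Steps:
a = 4 (a = (2 + 0)*3 - 2 = 2*3 - 2 = 6 - 2 = 4)
n(K, o) = 4 + K*o (n(K, o) = K*o + 4 = 4 + K*o)
j(m) = 4 - m (j(m) = 3 - (-1 + m) = 3 + (1 - m) = 4 - m)
3*(n(-2, 6) + j(1)) = 3*((4 - 2*6) + (4 - 1*1)) = 3*((4 - 12) + (4 - 1)) = 3*(-8 + 3) = 3*(-5) = -15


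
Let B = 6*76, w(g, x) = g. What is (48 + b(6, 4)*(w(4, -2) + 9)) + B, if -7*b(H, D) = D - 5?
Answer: 3541/7 ≈ 505.86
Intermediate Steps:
b(H, D) = 5/7 - D/7 (b(H, D) = -(D - 5)/7 = -(-5 + D)/7 = 5/7 - D/7)
B = 456
(48 + b(6, 4)*(w(4, -2) + 9)) + B = (48 + (5/7 - ⅐*4)*(4 + 9)) + 456 = (48 + (5/7 - 4/7)*13) + 456 = (48 + (⅐)*13) + 456 = (48 + 13/7) + 456 = 349/7 + 456 = 3541/7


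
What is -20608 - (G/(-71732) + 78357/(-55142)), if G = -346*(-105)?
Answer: -128965515824/6258617 ≈ -20606.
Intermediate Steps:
G = 36330
-20608 - (G/(-71732) + 78357/(-55142)) = -20608 - (36330/(-71732) + 78357/(-55142)) = -20608 - (36330*(-1/71732) + 78357*(-1/55142)) = -20608 - (-18165/35866 - 78357/55142) = -20608 - 1*(-12063312/6258617) = -20608 + 12063312/6258617 = -128965515824/6258617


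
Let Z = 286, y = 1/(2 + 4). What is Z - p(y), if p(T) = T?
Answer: 1715/6 ≈ 285.83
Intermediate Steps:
y = ⅙ (y = 1/6 = ⅙ ≈ 0.16667)
Z - p(y) = 286 - 1*⅙ = 286 - ⅙ = 1715/6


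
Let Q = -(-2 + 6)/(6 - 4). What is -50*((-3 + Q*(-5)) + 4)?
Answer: -550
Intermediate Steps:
Q = -2 (Q = -4/2 = -1*2 = -2)
-50*((-3 + Q*(-5)) + 4) = -50*((-3 - 2*(-5)) + 4) = -50*((-3 + 10) + 4) = -50*(7 + 4) = -50*11 = -550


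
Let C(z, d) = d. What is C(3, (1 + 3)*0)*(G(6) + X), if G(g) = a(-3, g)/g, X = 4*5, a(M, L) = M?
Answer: 0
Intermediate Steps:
X = 20
G(g) = -3/g
C(3, (1 + 3)*0)*(G(6) + X) = ((1 + 3)*0)*(-3/6 + 20) = (4*0)*(-3*⅙ + 20) = 0*(-½ + 20) = 0*(39/2) = 0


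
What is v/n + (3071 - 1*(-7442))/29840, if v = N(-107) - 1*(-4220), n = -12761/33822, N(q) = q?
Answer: -4150904841847/380788240 ≈ -10901.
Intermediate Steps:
n = -12761/33822 (n = -12761*1/33822 = -12761/33822 ≈ -0.37730)
v = 4113 (v = -107 - 1*(-4220) = -107 + 4220 = 4113)
v/n + (3071 - 1*(-7442))/29840 = 4113/(-12761/33822) + (3071 - 1*(-7442))/29840 = 4113*(-33822/12761) + (3071 + 7442)*(1/29840) = -139109886/12761 + 10513*(1/29840) = -139109886/12761 + 10513/29840 = -4150904841847/380788240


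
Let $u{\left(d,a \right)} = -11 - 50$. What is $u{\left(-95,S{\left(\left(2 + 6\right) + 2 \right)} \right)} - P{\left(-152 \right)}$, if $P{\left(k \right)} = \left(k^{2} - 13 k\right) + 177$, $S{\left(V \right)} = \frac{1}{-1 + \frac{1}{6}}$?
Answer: $-25318$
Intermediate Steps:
$S{\left(V \right)} = - \frac{6}{5}$ ($S{\left(V \right)} = \frac{1}{-1 + \frac{1}{6}} = \frac{1}{- \frac{5}{6}} = - \frac{6}{5}$)
$P{\left(k \right)} = 177 + k^{2} - 13 k$
$u{\left(d,a \right)} = -61$ ($u{\left(d,a \right)} = -11 - 50 = -61$)
$u{\left(-95,S{\left(\left(2 + 6\right) + 2 \right)} \right)} - P{\left(-152 \right)} = -61 - \left(177 + \left(-152\right)^{2} - -1976\right) = -61 - \left(177 + 23104 + 1976\right) = -61 - 25257 = -25318$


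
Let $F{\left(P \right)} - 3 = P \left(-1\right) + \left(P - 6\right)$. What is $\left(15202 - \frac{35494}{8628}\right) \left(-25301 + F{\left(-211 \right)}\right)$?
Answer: $- \frac{829511692012}{2157} \approx -3.8457 \cdot 10^{8}$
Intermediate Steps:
$F{\left(P \right)} = -3$ ($F{\left(P \right)} = 3 + \left(P \left(-1\right) + \left(P - 6\right)\right) = 3 + \left(- P + \left(-6 + P\right)\right) = 3 - 6 = -3$)
$\left(15202 - \frac{35494}{8628}\right) \left(-25301 + F{\left(-211 \right)}\right) = \left(15202 - \frac{35494}{8628}\right) \left(-25301 - 3\right) = \left(15202 - \frac{17747}{4314}\right) \left(-25304\right) = \frac{65563681}{4314} \left(-25304\right) = - \frac{829511692012}{2157}$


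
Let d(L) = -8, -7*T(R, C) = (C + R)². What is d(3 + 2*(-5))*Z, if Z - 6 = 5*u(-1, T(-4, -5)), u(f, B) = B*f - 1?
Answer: -3296/7 ≈ -470.86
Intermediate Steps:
T(R, C) = -(C + R)²/7
u(f, B) = -1 + B*f
Z = 412/7 (Z = 6 + 5*(-1 - (-5 - 4)²/7*(-1)) = 6 + 5*(-1 - ⅐*(-9)²*(-1)) = 6 + 5*(-1 - ⅐*81*(-1)) = 6 + 5*(-1 - 81/7*(-1)) = 6 + 5*(-1 + 81/7) = 6 + 5*(74/7) = 6 + 370/7 = 412/7 ≈ 58.857)
d(3 + 2*(-5))*Z = -8*412/7 = -3296/7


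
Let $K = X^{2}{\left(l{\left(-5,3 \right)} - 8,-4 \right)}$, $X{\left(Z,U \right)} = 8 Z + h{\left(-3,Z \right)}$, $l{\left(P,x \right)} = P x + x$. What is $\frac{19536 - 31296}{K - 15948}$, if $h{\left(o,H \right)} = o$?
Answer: $- \frac{11760}{10621} \approx -1.1072$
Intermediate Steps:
$l{\left(P,x \right)} = x + P x$
$X{\left(Z,U \right)} = -3 + 8 Z$ ($X{\left(Z,U \right)} = 8 Z - 3 = -3 + 8 Z$)
$K = 26569$ ($K = \left(-3 + 8 \left(3 \left(1 - 5\right) - 8\right)\right)^{2} = \left(-3 + 8 \left(3 \left(-4\right) - 8\right)\right)^{2} = \left(-3 + 8 \left(-12 - 8\right)\right)^{2} = \left(-3 + 8 \left(-20\right)\right)^{2} = \left(-3 - 160\right)^{2} = \left(-163\right)^{2} = 26569$)
$\frac{19536 - 31296}{K - 15948} = \frac{19536 - 31296}{26569 - 15948} = - \frac{11760}{10621}$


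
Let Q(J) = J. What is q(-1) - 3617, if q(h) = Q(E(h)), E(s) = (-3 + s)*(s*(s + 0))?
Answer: -3621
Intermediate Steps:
E(s) = s**2*(-3 + s) (E(s) = (-3 + s)*(s*s) = (-3 + s)*s**2 = s**2*(-3 + s))
q(h) = h**2*(-3 + h)
q(-1) - 3617 = (-1)**2*(-3 - 1) - 3617 = 1*(-4) - 3617 = -4 - 3617 = -3621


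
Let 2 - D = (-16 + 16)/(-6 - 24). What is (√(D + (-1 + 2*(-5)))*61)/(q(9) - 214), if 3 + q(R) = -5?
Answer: -61*I/74 ≈ -0.82432*I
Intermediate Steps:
q(R) = -8 (q(R) = -3 - 5 = -8)
D = 2 (D = 2 - (-16 + 16)/(-6 - 24) = 2 - 0/(-30) = 2 - 0*(-1)/30 = 2 - 1*0 = 2 + 0 = 2)
(√(D + (-1 + 2*(-5)))*61)/(q(9) - 214) = (√(2 + (-1 + 2*(-5)))*61)/(-8 - 214) = (√(2 + (-1 - 10))*61)/(-222) = (√(2 - 11)*61)*(-1/222) = (√(-9)*61)*(-1/222) = ((3*I)*61)*(-1/222) = (183*I)*(-1/222) = -61*I/74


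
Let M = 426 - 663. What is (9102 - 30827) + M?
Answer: -21962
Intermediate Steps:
M = -237
(9102 - 30827) + M = (9102 - 30827) - 237 = -21725 - 237 = -21962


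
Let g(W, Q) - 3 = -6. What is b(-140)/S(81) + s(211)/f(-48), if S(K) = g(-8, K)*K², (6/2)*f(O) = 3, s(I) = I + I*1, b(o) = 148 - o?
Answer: 922882/2187 ≈ 421.99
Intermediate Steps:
s(I) = 2*I (s(I) = I + I = 2*I)
g(W, Q) = -3 (g(W, Q) = 3 - 6 = -3)
f(O) = 1 (f(O) = (⅓)*3 = 1)
S(K) = -3*K²
b(-140)/S(81) + s(211)/f(-48) = (148 - 1*(-140))/((-3*81²)) + (2*211)/1 = (148 + 140)/((-3*6561)) + 422*1 = 288/(-19683) + 422 = 288*(-1/19683) + 422 = -32/2187 + 422 = 922882/2187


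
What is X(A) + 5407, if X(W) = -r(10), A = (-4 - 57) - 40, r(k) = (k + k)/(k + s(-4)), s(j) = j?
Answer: 16211/3 ≈ 5403.7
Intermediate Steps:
r(k) = 2*k/(-4 + k) (r(k) = (k + k)/(k - 4) = (2*k)/(-4 + k) = 2*k/(-4 + k))
A = -101 (A = -61 - 40 = -101)
X(W) = -10/3 (X(W) = -2*10/(-4 + 10) = -2*10/6 = -1*10/3 = -10/3)
X(A) + 5407 = -10/3 + 5407 = 16211/3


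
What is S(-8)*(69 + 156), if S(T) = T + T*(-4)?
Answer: 5400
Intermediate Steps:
S(T) = -3*T (S(T) = T - 4*T = -3*T)
S(-8)*(69 + 156) = (-3*(-8))*(69 + 156) = 24*225 = 5400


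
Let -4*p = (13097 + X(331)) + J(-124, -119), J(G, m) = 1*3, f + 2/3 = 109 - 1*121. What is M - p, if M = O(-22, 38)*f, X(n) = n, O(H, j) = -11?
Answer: 41965/12 ≈ 3497.1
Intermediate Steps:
f = -38/3 (f = -⅔ + (109 - 1*121) = -⅔ + (109 - 121) = -⅔ - 12 = -38/3 ≈ -12.667)
J(G, m) = 3
p = -13431/4 (p = -((13097 + 331) + 3)/4 = -(13428 + 3)/4 = -¼*13431 = -13431/4 ≈ -3357.8)
M = 418/3 (M = -11*(-38/3) = 418/3 ≈ 139.33)
M - p = 418/3 - 1*(-13431/4) = 418/3 + 13431/4 = 41965/12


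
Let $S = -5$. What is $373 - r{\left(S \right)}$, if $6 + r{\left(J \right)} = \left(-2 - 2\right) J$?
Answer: $359$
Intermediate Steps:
$r{\left(J \right)} = -6 - 4 J$ ($r{\left(J \right)} = -6 + \left(-2 - 2\right) J = -6 - 4 J$)
$373 - r{\left(S \right)} = 373 - \left(-6 - -20\right) = 373 - \left(-6 + 20\right) = 373 - 14 = 359$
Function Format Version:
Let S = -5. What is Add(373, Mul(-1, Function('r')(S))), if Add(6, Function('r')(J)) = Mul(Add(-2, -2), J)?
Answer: 359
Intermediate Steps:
Function('r')(J) = Add(-6, Mul(-4, J)) (Function('r')(J) = Add(-6, Mul(Add(-2, -2), J)) = Add(-6, Mul(-4, J)))
Add(373, Mul(-1, Function('r')(S))) = Add(373, Mul(-1, Add(-6, Mul(-4, -5)))) = Add(373, Mul(-1, Add(-6, 20))) = Add(373, Mul(-1, 14)) = Add(373, -14) = 359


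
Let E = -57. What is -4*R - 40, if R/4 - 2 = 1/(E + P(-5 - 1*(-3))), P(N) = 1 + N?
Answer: -2080/29 ≈ -71.724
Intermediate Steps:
R = 230/29 (R = 8 + 4/(-57 + (1 + (-5 - 1*(-3)))) = 8 + 4/(-57 + (1 + (-5 + 3))) = 8 + 4/(-57 + (1 - 2)) = 8 + 4/(-57 - 1) = 8 + 4/(-58) = 8 + 4*(-1/58) = 8 - 2/29 = 230/29 ≈ 7.9310)
-4*R - 40 = -4*230/29 - 40 = -920/29 - 40 = -2080/29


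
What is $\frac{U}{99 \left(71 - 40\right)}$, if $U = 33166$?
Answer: $\frac{33166}{3069} \approx 10.807$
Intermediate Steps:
$\frac{U}{99 \left(71 - 40\right)} = \frac{33166}{99 \left(71 - 40\right)} = \frac{33166}{99 \cdot 31} = \frac{33166}{3069}$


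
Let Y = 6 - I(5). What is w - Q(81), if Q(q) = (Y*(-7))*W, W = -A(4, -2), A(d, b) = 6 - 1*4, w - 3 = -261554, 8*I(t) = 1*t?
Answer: -1046505/4 ≈ -2.6163e+5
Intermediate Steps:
I(t) = t/8 (I(t) = (1*t)/8 = t/8)
w = -261551 (w = 3 - 261554 = -261551)
A(d, b) = 2 (A(d, b) = 6 - 4 = 2)
Y = 43/8 (Y = 6 - 5/8 = 43/8 ≈ 5.3750)
W = -2 (W = -1*2 = -2)
Q(q) = 301/4 (Q(q) = ((43/8)*(-7))*(-2) = -301/8*(-2) = 301/4)
w - Q(81) = -261551 - 1*301/4 = -261551 - 301/4 = -1046505/4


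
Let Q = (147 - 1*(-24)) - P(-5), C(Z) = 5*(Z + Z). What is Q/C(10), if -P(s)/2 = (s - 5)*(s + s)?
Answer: 371/100 ≈ 3.7100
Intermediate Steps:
C(Z) = 10*Z (C(Z) = 5*(2*Z) = 10*Z)
P(s) = -4*s*(-5 + s) (P(s) = -2*(s - 5)*(s + s) = -2*(-5 + s)*2*s = -4*s*(-5 + s))
Q = 371 (Q = (147 - 1*(-24)) - 4*(-5)*(5 - 1*(-5)) = (147 + 24) - 4*(-5)*(5 + 5) = 171 - 4*(-5)*10 = 171 - 1*(-200) = 171 + 200 = 371)
Q/C(10) = 371/((10*10)) = 371/100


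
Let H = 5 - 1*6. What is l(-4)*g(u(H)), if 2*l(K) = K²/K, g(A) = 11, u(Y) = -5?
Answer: -22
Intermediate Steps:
H = -1 (H = 5 - 6 = -1)
l(K) = K/2 (l(K) = (K²/K)/2 = K/2)
l(-4)*g(u(H)) = ((½)*(-4))*11 = -2*11 = -22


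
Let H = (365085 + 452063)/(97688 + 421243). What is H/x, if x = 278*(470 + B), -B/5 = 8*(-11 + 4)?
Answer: 204287/27049278375 ≈ 7.5524e-6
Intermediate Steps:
H = 817148/518931 ≈ 1.5747
B = 280 (B = -40*(-11 + 4) = -40*(-7) = -5*(-56) = 280)
x = 208500 (x = 278*(470 + 280) = 278*750 = 208500)
H/x = (817148/518931)/208500 = (817148/518931)*(1/208500) = 204287/27049278375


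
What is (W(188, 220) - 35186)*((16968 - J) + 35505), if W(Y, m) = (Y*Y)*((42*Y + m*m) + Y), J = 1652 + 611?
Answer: 100235995915100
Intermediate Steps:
J = 2263
W(Y, m) = Y**2*(m**2 + 43*Y) (W(Y, m) = Y**2*((42*Y + m**2) + Y) = Y**2*((m**2 + 42*Y) + Y) = Y**2*(m**2 + 43*Y))
(W(188, 220) - 35186)*((16968 - J) + 35505) = (188**2*(220**2 + 43*188) - 35186)*((16968 - 1*2263) + 35505) = (35344*(48400 + 8084) - 35186)*((16968 - 2263) + 35505) = (35344*56484 - 35186)*(14705 + 35505) = (1996370496 - 35186)*50210 = 1996335310*50210 = 100235995915100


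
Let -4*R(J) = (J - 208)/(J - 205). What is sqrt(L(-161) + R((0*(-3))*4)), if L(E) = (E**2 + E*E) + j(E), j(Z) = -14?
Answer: 4*sqrt(136128815)/205 ≈ 227.66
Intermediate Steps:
R(J) = -(-208 + J)/(4*(-205 + J)) (R(J) = -(J - 208)/(4*(J - 205)) = -(-208 + J)/(4*(-205 + J)))
L(E) = -14 + 2*E**2 (L(E) = (E**2 + E*E) - 14 = (E**2 + E**2) - 14 = 2*E**2 - 14 = -14 + 2*E**2)
sqrt(L(-161) + R((0*(-3))*4)) = sqrt((-14 + 2*(-161)**2) + (208 - 0*(-3)*4)/(4*(-205 + (0*(-3))*4))) = sqrt((-14 + 2*25921) + (208 - 0*4)/(4*(-205 + 0*4))) = sqrt((-14 + 51842) + (208 - 1*0)/(4*(-205 + 0))) = sqrt(51828 + (1/4)*(208 + 0)/(-205)) = sqrt(51828 + (1/4)*(-1/205)*208) = sqrt(51828 - 52/205) = sqrt(10624688/205) = 4*sqrt(136128815)/205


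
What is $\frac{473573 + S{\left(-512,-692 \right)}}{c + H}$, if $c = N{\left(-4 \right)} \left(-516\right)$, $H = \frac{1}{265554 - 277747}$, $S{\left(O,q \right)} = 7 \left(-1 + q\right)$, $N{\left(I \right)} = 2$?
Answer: $- \frac{5715127346}{12583177} \approx -454.19$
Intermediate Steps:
$S{\left(O,q \right)} = -7 + 7 q$
$H = - \frac{1}{12193}$ ($H = \frac{1}{-12193} = - \frac{1}{12193} \approx -8.2014 \cdot 10^{-5}$)
$c = -1032$ ($c = 2 \left(-516\right) = -1032$)
$\frac{473573 + S{\left(-512,-692 \right)}}{c + H} = \frac{473573 + \left(-7 + 7 \left(-692\right)\right)}{-1032 - \frac{1}{12193}} = \frac{473573 - 4851}{- \frac{12583177}{12193}} = \left(473573 - 4851\right) \left(- \frac{12193}{12583177}\right) = 468722 \left(- \frac{12193}{12583177}\right) = - \frac{5715127346}{12583177}$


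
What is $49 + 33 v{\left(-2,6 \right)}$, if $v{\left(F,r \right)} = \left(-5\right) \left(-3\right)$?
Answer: $544$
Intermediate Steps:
$v{\left(F,r \right)} = 15$
$49 + 33 v{\left(-2,6 \right)} = 49 + 33 \cdot 15 = 49 + 495 = 544$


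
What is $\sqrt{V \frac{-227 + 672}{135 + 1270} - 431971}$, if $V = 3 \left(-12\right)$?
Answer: $\frac{i \sqrt{34109762455}}{281} \approx 657.25 i$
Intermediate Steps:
$V = -36$
$\sqrt{V \frac{-227 + 672}{135 + 1270} - 431971} = \sqrt{- 36 \frac{-227 + 672}{135 + 1270} - 431971} = \sqrt{- 36 \cdot \frac{445}{1405} - 431971} = \sqrt{- 36 \cdot 445 \cdot \frac{1}{1405} - 431971} = \sqrt{\left(-36\right) \frac{89}{281} - 431971} = \sqrt{- \frac{3204}{281} - 431971} = \sqrt{- \frac{121387055}{281}} = \frac{i \sqrt{34109762455}}{281}$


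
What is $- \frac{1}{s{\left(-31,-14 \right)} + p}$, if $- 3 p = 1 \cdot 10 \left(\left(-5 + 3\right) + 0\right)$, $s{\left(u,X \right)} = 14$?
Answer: $- \frac{3}{62} \approx -0.048387$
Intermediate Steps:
$p = \frac{20}{3}$ ($p = - \frac{1 \cdot 10 \left(\left(-5 + 3\right) + 0\right)}{3} = - \frac{10 \left(-2 + 0\right)}{3} = - \frac{10 \left(-2\right)}{3} = \left(- \frac{1}{3}\right) \left(-20\right) = \frac{20}{3} \approx 6.6667$)
$- \frac{1}{s{\left(-31,-14 \right)} + p} = - \frac{1}{14 + \frac{20}{3}} = - \frac{1}{\frac{62}{3}} = \left(-1\right) \frac{3}{62} = - \frac{3}{62}$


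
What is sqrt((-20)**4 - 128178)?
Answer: sqrt(31822) ≈ 178.39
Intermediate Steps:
sqrt((-20)**4 - 128178) = sqrt(160000 - 128178) = sqrt(31822)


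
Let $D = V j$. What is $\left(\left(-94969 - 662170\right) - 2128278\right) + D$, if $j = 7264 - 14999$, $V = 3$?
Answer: $-2908622$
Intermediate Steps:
$j = -7735$ ($j = 7264 - 14999 = -7735$)
$D = -23205$ ($D = 3 \left(-7735\right) = -23205$)
$\left(\left(-94969 - 662170\right) - 2128278\right) + D = \left(\left(-94969 - 662170\right) - 2128278\right) - 23205 = \left(-757139 - 2128278\right) - 23205 = -2885417 - 23205 = -2908622$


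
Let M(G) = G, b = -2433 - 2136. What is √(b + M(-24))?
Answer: I*√4593 ≈ 67.772*I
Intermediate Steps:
b = -4569
√(b + M(-24)) = √(-4569 - 24) = √(-4593) = I*√4593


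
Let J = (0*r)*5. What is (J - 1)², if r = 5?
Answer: 1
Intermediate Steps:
J = 0 (J = (0*5)*5 = 0*5 = 0)
(J - 1)² = (0 - 1)² = (-1)² = 1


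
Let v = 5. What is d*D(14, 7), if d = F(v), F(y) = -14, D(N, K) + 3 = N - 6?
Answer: -70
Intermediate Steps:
D(N, K) = -9 + N (D(N, K) = -3 + (N - 6) = -3 + (-6 + N) = -9 + N)
d = -14
d*D(14, 7) = -14*(-9 + 14) = -14*5 = -70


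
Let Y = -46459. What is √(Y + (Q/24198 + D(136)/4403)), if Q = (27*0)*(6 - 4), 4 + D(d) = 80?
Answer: I*√900672841103/4403 ≈ 215.54*I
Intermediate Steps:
D(d) = 76 (D(d) = -4 + 80 = 76)
Q = 0 (Q = 0*2 = 0)
√(Y + (Q/24198 + D(136)/4403)) = √(-46459 + (0/24198 + 76/4403)) = √(-46459 + (0*(1/24198) + 76*(1/4403))) = √(-46459 + (0 + 76/4403)) = √(-46459 + 76/4403) = √(-204558901/4403) = I*√900672841103/4403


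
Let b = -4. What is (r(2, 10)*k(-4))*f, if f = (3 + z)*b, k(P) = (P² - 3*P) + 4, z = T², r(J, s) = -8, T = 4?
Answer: 19456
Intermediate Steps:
z = 16 (z = 4² = 16)
k(P) = 4 + P² - 3*P
f = -76 (f = (3 + 16)*(-4) = 19*(-4) = -76)
(r(2, 10)*k(-4))*f = -8*(4 + (-4)² - 3*(-4))*(-76) = -8*(4 + 16 + 12)*(-76) = -8*32*(-76) = -256*(-76) = 19456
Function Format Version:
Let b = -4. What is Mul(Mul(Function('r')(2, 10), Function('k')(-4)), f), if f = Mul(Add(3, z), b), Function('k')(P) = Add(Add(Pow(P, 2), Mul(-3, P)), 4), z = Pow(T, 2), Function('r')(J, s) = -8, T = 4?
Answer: 19456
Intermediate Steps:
z = 16 (z = Pow(4, 2) = 16)
Function('k')(P) = Add(4, Pow(P, 2), Mul(-3, P))
f = -76 (f = Mul(Add(3, 16), -4) = Mul(19, -4) = -76)
Mul(Mul(Function('r')(2, 10), Function('k')(-4)), f) = Mul(Mul(-8, Add(4, Pow(-4, 2), Mul(-3, -4))), -76) = Mul(Mul(-8, Add(4, 16, 12)), -76) = Mul(Mul(-8, 32), -76) = Mul(-256, -76) = 19456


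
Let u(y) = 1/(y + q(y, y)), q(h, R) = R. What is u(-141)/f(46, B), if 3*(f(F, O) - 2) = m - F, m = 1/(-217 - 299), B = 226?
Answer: 258/970127 ≈ 0.00026594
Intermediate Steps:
m = -1/516 (m = 1/(-516) = -1/516 ≈ -0.0019380)
f(F, O) = 3095/1548 - F/3 (f(F, O) = 2 + (-1/516 - F)/3 = 2 + (-1/1548 - F/3) = 3095/1548 - F/3)
u(y) = 1/(2*y) (u(y) = 1/(y + y) = 1/(2*y))
u(-141)/f(46, B) = ((1/2)/(-141))/(3095/1548 - 1/3*46) = ((1/2)*(-1/141))/(3095/1548 - 46/3) = -1/(282*(-20641/1548)) = -1/282*(-1548/20641) = 258/970127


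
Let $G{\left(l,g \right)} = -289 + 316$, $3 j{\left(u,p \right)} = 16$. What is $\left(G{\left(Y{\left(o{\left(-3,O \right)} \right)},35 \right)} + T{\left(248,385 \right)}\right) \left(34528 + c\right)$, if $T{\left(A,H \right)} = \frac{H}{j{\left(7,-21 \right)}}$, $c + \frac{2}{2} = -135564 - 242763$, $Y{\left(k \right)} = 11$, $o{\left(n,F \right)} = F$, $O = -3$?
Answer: $- \frac{68201325}{2} \approx -3.4101 \cdot 10^{7}$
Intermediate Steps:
$j{\left(u,p \right)} = \frac{16}{3}$ ($j{\left(u,p \right)} = \frac{1}{3} \cdot 16 = \frac{16}{3}$)
$c = -378328$ ($c = -1 - 378327 = -378328$)
$T{\left(A,H \right)} = \frac{3 H}{16}$ ($T{\left(A,H \right)} = \frac{H}{\frac{16}{3}} = H \frac{3}{16} = \frac{3 H}{16}$)
$G{\left(l,g \right)} = 27$
$\left(G{\left(Y{\left(o{\left(-3,O \right)} \right)},35 \right)} + T{\left(248,385 \right)}\right) \left(34528 + c\right) = \left(27 + \frac{3}{16} \cdot 385\right) \left(34528 - 378328\right) = \left(27 + \frac{1155}{16}\right) \left(-343800\right) = \frac{1587}{16} \left(-343800\right) = - \frac{68201325}{2}$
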